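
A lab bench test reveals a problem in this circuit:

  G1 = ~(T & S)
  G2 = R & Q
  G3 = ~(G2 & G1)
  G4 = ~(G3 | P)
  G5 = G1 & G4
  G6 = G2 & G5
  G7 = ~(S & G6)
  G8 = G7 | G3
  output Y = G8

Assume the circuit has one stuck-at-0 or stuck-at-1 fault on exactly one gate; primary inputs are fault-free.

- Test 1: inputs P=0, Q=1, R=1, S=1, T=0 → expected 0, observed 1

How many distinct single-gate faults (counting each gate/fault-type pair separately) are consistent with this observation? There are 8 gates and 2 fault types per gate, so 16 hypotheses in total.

8

Fault-free: G1=1, G2=1, G3=0, G4=1, G5=1, G6=1, G7=0, G8=0 → 0. Observed 1.
  G1: stuck-at-0 ✓; others ✗
  G2: stuck-at-0 ✓; others ✗
  G3: stuck-at-1 ✓; others ✗
  G4: stuck-at-0 ✓; others ✗
  G5: stuck-at-0 ✓; others ✗
  G6: stuck-at-0 ✓; others ✗
  G7: stuck-at-1 ✓; others ✗
  G8: stuck-at-1 ✓; others ✗
Consistent faults: {G1 stuck-at-0, G2 stuck-at-0, G3 stuck-at-1, G4 stuck-at-0, G5 stuck-at-0, G6 stuck-at-0, G7 stuck-at-1, G8 stuck-at-1} — 8 in all.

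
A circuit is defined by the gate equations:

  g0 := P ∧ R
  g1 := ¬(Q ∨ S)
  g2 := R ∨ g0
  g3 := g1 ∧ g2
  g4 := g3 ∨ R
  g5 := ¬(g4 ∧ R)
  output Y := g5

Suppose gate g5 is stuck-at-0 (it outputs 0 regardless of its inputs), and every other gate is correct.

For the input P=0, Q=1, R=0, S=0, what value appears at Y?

Propagate with g5 forced: g0=0, g1=0, g2=0, g3=0, g4=0, g5=0 [stuck-at-0].
So Y = 0. (Without the fault it would be 1.)

0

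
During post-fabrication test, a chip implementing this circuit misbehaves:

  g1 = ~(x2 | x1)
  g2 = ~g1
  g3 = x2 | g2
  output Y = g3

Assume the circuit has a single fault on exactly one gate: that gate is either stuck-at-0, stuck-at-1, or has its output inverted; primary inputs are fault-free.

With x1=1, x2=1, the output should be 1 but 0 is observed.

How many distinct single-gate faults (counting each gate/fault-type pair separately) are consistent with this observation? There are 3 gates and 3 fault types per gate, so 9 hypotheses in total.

2

Fault-free: g1=0, g2=1, g3=1 → 1. Observed 0.
  g1 stuck-at-0: output 1 ✗
  g1 stuck-at-1: output 1 ✗
  g1 inverted output: output 1 ✗
  g2 stuck-at-0: output 1 ✗
  g2 stuck-at-1: output 1 ✗
  g2 inverted output: output 1 ✗
  g3 stuck-at-0: output 0 ✓
  g3 stuck-at-1: output 1 ✗
  g3 inverted output: output 0 ✓
Consistent faults: {g3 stuck-at-0, g3 inverted output} — 2 in all.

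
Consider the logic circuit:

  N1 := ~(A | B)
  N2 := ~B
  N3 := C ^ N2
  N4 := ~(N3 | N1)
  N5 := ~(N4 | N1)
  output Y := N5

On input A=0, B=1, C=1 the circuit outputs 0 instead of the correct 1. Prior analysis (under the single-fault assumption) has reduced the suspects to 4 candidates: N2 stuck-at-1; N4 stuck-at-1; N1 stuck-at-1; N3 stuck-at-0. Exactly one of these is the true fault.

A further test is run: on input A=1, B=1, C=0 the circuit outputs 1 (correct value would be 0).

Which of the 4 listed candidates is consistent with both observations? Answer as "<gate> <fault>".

N2 stuck-at-1

Evaluate each candidate on input A=1, B=1, C=0:
  N2 stuck-at-1: N1=0, N2=1 [stuck-at-1], N3=1, N4=0, N5=1 → 1 — matches
  N4 stuck-at-1: N1=0, N2=0, N3=0, N4=1 [stuck-at-1], N5=0 → 0 — eliminated
  N1 stuck-at-1: N1=1 [stuck-at-1], N2=0, N3=0, N4=0, N5=0 → 0 — eliminated
  N3 stuck-at-0: N1=0, N2=0, N3=0 [stuck-at-0], N4=1, N5=0 → 0 — eliminated
Only N2 stuck-at-1 reproduces the observed 1.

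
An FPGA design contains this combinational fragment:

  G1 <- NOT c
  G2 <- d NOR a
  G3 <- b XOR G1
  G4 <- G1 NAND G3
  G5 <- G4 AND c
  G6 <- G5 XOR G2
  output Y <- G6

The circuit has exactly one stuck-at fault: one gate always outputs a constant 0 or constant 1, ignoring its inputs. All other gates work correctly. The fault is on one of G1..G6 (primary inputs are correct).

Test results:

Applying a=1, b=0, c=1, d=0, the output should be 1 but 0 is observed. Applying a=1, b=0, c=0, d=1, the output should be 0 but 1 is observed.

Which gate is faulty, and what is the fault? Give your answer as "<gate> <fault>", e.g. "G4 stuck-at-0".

G2 stuck-at-1

Fault-free values for test 1 (a=1, b=0, c=1, d=0): G1=0, G2=0, G3=0, G4=1, G5=1, G6=1, giving Y=1. Observed 0.
Test 1: faults giving observed 0 are {G1 stuck-at-1, G2 stuck-at-1, G4 stuck-at-0, G5 stuck-at-0, G6 stuck-at-0}.
Test 2 (a=1, b=0, c=0, d=1): fault-free G1=1, G2=0, G3=1, G4=0, G5=0, G6=0 → 0; observed 1. Eliminates G1 stuck-at-1, G4 stuck-at-0, G5 stuck-at-0, G6 stuck-at-0.
Only G2 stuck-at-1 is consistent with every test.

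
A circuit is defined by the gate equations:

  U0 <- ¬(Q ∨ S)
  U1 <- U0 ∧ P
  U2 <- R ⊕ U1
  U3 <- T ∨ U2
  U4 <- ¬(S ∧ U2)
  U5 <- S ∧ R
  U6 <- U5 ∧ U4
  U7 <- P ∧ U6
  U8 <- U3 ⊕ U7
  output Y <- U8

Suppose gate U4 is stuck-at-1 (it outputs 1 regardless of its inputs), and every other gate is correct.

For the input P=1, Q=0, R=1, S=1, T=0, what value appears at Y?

Propagate with U4 forced: U0=0, U1=0, U2=1, U3=1, U4=1 [stuck-at-1], U5=1, U6=1, U7=1, U8=0.
So Y = 0. (Without the fault it would be 1.)

0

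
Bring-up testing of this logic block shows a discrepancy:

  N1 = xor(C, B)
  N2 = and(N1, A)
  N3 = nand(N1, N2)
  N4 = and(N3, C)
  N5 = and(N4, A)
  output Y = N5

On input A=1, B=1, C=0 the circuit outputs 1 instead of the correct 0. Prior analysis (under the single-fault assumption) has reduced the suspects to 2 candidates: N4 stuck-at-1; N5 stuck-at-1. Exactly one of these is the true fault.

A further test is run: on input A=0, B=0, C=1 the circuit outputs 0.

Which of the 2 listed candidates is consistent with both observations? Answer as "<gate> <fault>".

Evaluate each candidate on input A=0, B=0, C=1:
  N4 stuck-at-1: N1=1, N2=0, N3=1, N4=1 [stuck-at-1], N5=0 → 0 — matches
  N5 stuck-at-1: N1=1, N2=0, N3=1, N4=1, N5=1 [stuck-at-1] → 1 — eliminated
Only N4 stuck-at-1 reproduces the observed 0.

N4 stuck-at-1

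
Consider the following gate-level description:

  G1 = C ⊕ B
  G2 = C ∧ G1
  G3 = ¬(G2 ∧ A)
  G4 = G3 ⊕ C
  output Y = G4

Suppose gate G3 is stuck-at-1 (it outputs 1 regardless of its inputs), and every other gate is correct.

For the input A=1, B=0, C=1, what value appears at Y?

Propagate with G3 forced: G1=1, G2=1, G3=1 [stuck-at-1], G4=0.
So Y = 0. (Without the fault it would be 1.)

0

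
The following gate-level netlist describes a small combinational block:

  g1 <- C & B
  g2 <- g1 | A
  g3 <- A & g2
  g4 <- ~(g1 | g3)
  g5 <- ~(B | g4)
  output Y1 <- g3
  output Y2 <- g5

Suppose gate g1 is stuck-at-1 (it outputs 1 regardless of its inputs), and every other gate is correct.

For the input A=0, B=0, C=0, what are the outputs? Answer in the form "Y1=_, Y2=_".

Propagate with g1 forced: g1=1 [stuck-at-1], g2=1, g3=0, g4=0, g5=1.
So the outputs are Y1=0, Y2=1. (Without the fault they would be Y1=0, Y2=0.)

Y1=0, Y2=1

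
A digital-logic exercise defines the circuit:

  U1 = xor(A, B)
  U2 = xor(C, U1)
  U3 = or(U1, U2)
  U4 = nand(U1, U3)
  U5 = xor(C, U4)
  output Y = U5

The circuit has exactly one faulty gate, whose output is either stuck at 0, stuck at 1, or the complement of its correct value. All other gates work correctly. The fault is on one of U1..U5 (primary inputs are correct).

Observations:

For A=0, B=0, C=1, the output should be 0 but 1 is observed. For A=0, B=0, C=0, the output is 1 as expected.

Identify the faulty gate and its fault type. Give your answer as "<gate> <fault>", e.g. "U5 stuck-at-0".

U5 stuck-at-1

Fault-free values for test 1 (A=0, B=0, C=1): U1=0, U2=1, U3=1, U4=1, U5=0, giving Y=0. Observed 1.
Test 1: faults giving observed 1 are {U1 stuck-at-1, U1 inverted output, U4 stuck-at-0, U4 inverted output, U5 stuck-at-1, U5 inverted output}.
Test 2 (A=0, B=0, C=0): fault-free U1=0, U2=0, U3=0, U4=1, U5=1 → 1; observed 1. Eliminates U1 stuck-at-1, U1 inverted output, U4 stuck-at-0, U4 inverted output, U5 inverted output.
Only U5 stuck-at-1 is consistent with every test.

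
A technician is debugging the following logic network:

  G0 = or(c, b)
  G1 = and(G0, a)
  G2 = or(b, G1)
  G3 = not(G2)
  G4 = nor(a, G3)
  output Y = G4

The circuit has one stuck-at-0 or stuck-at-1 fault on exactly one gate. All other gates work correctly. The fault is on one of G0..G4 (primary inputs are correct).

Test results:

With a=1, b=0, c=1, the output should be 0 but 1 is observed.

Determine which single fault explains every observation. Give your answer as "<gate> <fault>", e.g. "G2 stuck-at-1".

Fault-free values for test 1 (a=1, b=0, c=1): G0=1, G1=1, G2=1, G3=0, G4=0, giving Y=0. Observed 1.
Test 1: faults giving observed 1 are {G4 stuck-at-1}.
Only G4 stuck-at-1 is consistent with every test.

G4 stuck-at-1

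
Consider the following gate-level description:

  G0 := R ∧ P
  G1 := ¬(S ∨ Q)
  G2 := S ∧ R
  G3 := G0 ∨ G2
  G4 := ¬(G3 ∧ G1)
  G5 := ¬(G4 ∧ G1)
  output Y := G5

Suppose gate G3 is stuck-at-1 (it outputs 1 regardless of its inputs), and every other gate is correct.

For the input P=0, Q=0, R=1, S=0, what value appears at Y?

Propagate with G3 forced: G0=0, G1=1, G2=0, G3=1 [stuck-at-1], G4=0, G5=1.
So Y = 1. (Without the fault it would be 0.)

1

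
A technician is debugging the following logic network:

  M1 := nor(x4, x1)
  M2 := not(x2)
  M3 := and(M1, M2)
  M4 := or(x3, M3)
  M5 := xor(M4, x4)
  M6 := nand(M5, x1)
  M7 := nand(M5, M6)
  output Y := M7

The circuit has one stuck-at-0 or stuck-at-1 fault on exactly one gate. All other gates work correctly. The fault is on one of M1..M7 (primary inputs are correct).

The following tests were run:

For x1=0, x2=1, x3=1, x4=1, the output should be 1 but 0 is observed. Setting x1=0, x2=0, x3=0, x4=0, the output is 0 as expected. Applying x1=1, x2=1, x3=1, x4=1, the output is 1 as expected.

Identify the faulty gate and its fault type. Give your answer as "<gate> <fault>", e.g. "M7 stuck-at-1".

M5 stuck-at-1

Fault-free values for test 1 (x1=0, x2=1, x3=1, x4=1): M1=0, M2=0, M3=0, M4=1, M5=0, M6=1, M7=1, giving Y=1. Observed 0.
Test 1: faults giving observed 0 are {M4 stuck-at-0, M5 stuck-at-1, M7 stuck-at-0}.
Test 2 (x1=0, x2=0, x3=0, x4=0): fault-free M1=1, M2=1, M3=1, M4=1, M5=1, M6=1, M7=0 → 0; observed 0. Eliminates M4 stuck-at-0.
Test 3 (x1=1, x2=1, x3=1, x4=1): fault-free M1=0, M2=0, M3=0, M4=1, M5=0, M6=1, M7=1 → 1; observed 1. Eliminates M7 stuck-at-0.
Only M5 stuck-at-1 is consistent with every test.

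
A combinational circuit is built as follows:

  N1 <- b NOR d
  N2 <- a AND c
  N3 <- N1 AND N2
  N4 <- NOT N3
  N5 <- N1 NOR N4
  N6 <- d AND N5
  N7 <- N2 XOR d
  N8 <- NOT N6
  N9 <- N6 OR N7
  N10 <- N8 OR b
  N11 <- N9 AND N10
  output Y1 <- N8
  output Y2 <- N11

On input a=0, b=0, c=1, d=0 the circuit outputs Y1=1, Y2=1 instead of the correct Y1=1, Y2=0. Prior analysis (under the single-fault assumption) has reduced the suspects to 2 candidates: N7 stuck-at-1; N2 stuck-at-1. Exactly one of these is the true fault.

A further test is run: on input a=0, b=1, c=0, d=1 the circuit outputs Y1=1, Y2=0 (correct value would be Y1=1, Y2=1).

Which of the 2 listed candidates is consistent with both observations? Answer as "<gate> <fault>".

N2 stuck-at-1

Evaluate each candidate on input a=0, b=1, c=0, d=1:
  N7 stuck-at-1: N1=0, N2=0, N3=0, N4=1, N5=0, N6=0, N7=1 [stuck-at-1], N8=1, N9=1, N10=1, N11=1 → Y1=1, Y2=1 — eliminated
  N2 stuck-at-1: N1=0, N2=1 [stuck-at-1], N3=0, N4=1, N5=0, N6=0, N7=0, N8=1, N9=0, N10=1, N11=0 → Y1=1, Y2=0 — matches
Only N2 stuck-at-1 reproduces the observed Y1=1, Y2=0.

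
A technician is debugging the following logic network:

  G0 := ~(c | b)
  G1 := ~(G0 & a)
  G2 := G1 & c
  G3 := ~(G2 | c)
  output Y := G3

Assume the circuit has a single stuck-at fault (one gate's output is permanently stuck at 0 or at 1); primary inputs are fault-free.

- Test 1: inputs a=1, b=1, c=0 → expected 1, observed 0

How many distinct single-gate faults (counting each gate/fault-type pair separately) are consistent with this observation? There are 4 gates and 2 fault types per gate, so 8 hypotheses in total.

2

Fault-free: G0=0, G1=1, G2=0, G3=1 → 1. Observed 0.
  G0 stuck-at-0: output 1 ✗
  G0 stuck-at-1: output 1 ✗
  G1 stuck-at-0: output 1 ✗
  G1 stuck-at-1: output 1 ✗
  G2 stuck-at-0: output 1 ✗
  G2 stuck-at-1: output 0 ✓
  G3 stuck-at-0: output 0 ✓
  G3 stuck-at-1: output 1 ✗
Consistent faults: {G2 stuck-at-1, G3 stuck-at-0} — 2 in all.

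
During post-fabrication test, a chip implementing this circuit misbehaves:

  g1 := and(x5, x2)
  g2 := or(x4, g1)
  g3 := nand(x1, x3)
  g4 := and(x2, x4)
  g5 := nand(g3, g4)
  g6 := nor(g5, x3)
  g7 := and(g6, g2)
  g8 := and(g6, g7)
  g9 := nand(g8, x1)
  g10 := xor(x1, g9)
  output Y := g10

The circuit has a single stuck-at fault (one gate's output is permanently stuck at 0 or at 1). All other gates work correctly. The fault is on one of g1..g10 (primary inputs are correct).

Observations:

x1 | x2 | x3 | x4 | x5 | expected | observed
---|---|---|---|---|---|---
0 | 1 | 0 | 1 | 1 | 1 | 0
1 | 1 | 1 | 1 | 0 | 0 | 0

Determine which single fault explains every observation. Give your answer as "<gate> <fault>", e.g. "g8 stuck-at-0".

g10 stuck-at-0

Fault-free values for test 1 (x1=0, x2=1, x3=0, x4=1, x5=1): g1=1, g2=1, g3=1, g4=1, g5=0, g6=1, g7=1, g8=1, g9=1, g10=1, giving Y=1. Observed 0.
Test 1: faults giving observed 0 are {g9 stuck-at-0, g10 stuck-at-0}.
Test 2 (x1=1, x2=1, x3=1, x4=1, x5=0): fault-free g1=0, g2=1, g3=0, g4=1, g5=1, g6=0, g7=0, g8=0, g9=1, g10=0 → 0; observed 0. Eliminates g9 stuck-at-0.
Only g10 stuck-at-0 is consistent with every test.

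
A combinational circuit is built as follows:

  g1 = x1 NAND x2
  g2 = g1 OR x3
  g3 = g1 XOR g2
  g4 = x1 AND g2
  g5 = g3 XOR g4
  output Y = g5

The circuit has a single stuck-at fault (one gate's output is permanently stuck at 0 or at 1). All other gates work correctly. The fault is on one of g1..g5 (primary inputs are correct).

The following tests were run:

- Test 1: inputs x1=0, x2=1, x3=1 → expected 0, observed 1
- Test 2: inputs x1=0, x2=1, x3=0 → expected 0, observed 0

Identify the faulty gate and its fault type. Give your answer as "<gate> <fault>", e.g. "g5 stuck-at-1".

Fault-free values for test 1 (x1=0, x2=1, x3=1): g1=1, g2=1, g3=0, g4=0, g5=0, giving Y=0. Observed 1.
Test 1: faults giving observed 1 are {g1 stuck-at-0, g2 stuck-at-0, g3 stuck-at-1, g4 stuck-at-1, g5 stuck-at-1}.
Test 2 (x1=0, x2=1, x3=0): fault-free g1=1, g2=1, g3=0, g4=0, g5=0 → 0; observed 0. Eliminates g2 stuck-at-0, g3 stuck-at-1, g4 stuck-at-1, g5 stuck-at-1.
Only g1 stuck-at-0 is consistent with every test.

g1 stuck-at-0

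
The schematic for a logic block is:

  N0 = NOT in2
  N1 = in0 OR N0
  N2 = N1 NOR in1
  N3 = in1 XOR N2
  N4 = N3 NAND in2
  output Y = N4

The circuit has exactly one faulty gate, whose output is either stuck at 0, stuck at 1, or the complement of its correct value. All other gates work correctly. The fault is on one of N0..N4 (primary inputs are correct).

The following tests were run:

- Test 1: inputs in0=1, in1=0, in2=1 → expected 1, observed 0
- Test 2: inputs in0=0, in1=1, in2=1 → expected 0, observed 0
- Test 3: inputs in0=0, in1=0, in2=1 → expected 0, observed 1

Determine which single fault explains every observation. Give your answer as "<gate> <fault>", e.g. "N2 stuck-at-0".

N1 inverted output

Fault-free values for test 1 (in0=1, in1=0, in2=1): N0=0, N1=1, N2=0, N3=0, N4=1, giving Y=1. Observed 0.
Test 1: faults giving observed 0 are {N1 stuck-at-0, N1 inverted output, N2 stuck-at-1, N2 inverted output, N3 stuck-at-1, N3 inverted output, N4 stuck-at-0, N4 inverted output}.
Test 2 (in0=0, in1=1, in2=1): fault-free N0=0, N1=0, N2=0, N3=1, N4=0 → 0; observed 0. Eliminates N2 stuck-at-1, N2 inverted output, N3 inverted output, N4 inverted output.
Test 3 (in0=0, in1=0, in2=1): fault-free N0=0, N1=0, N2=1, N3=1, N4=0 → 0; observed 1. Eliminates N1 stuck-at-0, N3 stuck-at-1, N4 stuck-at-0.
Only N1 inverted output is consistent with every test.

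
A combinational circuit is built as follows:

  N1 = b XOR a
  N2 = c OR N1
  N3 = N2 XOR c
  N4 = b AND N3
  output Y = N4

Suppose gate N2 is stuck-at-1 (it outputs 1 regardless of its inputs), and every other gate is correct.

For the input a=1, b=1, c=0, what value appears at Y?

Propagate with N2 forced: N1=0, N2=1 [stuck-at-1], N3=1, N4=1.
So Y = 1. (Without the fault it would be 0.)

1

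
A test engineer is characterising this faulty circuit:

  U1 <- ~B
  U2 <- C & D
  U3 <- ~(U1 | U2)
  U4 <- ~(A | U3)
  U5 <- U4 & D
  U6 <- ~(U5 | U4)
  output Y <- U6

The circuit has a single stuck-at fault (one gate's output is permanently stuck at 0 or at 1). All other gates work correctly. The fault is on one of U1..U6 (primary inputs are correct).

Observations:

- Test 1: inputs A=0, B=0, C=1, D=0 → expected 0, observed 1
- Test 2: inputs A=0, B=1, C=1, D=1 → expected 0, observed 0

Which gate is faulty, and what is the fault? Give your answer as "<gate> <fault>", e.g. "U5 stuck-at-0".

U1 stuck-at-0

Fault-free values for test 1 (A=0, B=0, C=1, D=0): U1=1, U2=0, U3=0, U4=1, U5=0, U6=0, giving Y=0. Observed 1.
Test 1: faults giving observed 1 are {U1 stuck-at-0, U3 stuck-at-1, U4 stuck-at-0, U6 stuck-at-1}.
Test 2 (A=0, B=1, C=1, D=1): fault-free U1=0, U2=1, U3=0, U4=1, U5=1, U6=0 → 0; observed 0. Eliminates U3 stuck-at-1, U4 stuck-at-0, U6 stuck-at-1.
Only U1 stuck-at-0 is consistent with every test.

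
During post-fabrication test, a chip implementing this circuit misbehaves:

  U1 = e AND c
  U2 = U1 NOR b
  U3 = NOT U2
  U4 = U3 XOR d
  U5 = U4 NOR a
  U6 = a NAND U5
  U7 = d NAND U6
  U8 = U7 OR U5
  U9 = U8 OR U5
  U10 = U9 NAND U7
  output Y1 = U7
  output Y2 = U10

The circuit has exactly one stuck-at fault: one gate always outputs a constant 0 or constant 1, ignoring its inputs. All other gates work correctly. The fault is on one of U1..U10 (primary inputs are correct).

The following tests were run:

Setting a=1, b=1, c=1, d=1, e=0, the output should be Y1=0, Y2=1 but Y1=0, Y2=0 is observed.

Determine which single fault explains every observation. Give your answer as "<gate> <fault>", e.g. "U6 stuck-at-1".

Fault-free values for test 1 (a=1, b=1, c=1, d=1, e=0): U1=0, U2=0, U3=1, U4=0, U5=0, U6=1, U7=0, U8=0, U9=0, U10=1, giving Y1=0, Y2=1. Observed Y1=0, Y2=0.
Test 1: faults giving observed Y1=0, Y2=0 are {U10 stuck-at-0}.
Only U10 stuck-at-0 is consistent with every test.

U10 stuck-at-0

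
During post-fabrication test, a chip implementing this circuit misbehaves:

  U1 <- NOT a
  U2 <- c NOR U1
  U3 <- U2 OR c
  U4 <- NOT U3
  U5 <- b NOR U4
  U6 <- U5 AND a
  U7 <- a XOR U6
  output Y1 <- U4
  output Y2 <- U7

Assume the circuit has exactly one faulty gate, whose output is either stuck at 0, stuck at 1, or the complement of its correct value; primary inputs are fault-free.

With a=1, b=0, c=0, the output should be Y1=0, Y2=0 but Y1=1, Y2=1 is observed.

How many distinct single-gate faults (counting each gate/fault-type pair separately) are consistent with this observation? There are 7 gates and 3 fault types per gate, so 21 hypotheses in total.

8

Fault-free: U1=0, U2=1, U3=1, U4=0, U5=1, U6=1, U7=0 → Y1=0, Y2=0. Observed Y1=1, Y2=1.
  U1: stuck-at-1, inverted output ✓; others ✗
  U2: stuck-at-0, inverted output ✓; others ✗
  U3: stuck-at-0, inverted output ✓; others ✗
  U4: stuck-at-1, inverted output ✓; others ✗
  U5: none of the 3 fault types match ✗
  U6: none of the 3 fault types match ✗
  U7: none of the 3 fault types match ✗
Consistent faults: {U1 stuck-at-1, U1 inverted output, U2 stuck-at-0, U2 inverted output, U3 stuck-at-0, U3 inverted output, U4 stuck-at-1, U4 inverted output} — 8 in all.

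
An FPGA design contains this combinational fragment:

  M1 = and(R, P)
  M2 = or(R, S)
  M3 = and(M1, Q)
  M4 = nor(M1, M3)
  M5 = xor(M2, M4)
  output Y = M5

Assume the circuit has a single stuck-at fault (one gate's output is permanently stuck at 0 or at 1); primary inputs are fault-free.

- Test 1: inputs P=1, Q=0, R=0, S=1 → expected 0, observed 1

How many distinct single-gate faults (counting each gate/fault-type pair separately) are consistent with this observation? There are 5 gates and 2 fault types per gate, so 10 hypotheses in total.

5

Fault-free: M1=0, M2=1, M3=0, M4=1, M5=0 → 0. Observed 1.
  M1 stuck-at-0: output 0 ✗
  M1 stuck-at-1: output 1 ✓
  M2 stuck-at-0: output 1 ✓
  M2 stuck-at-1: output 0 ✗
  M3 stuck-at-0: output 0 ✗
  M3 stuck-at-1: output 1 ✓
  M4 stuck-at-0: output 1 ✓
  M4 stuck-at-1: output 0 ✗
  M5 stuck-at-0: output 0 ✗
  M5 stuck-at-1: output 1 ✓
Consistent faults: {M1 stuck-at-1, M2 stuck-at-0, M3 stuck-at-1, M4 stuck-at-0, M5 stuck-at-1} — 5 in all.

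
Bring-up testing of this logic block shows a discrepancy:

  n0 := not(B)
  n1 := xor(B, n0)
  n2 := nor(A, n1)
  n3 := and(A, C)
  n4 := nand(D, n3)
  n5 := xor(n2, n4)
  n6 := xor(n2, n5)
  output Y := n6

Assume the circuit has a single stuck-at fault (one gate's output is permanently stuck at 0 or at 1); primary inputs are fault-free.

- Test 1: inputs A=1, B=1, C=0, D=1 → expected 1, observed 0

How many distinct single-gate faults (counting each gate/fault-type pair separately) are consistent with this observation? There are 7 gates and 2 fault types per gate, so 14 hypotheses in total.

Fault-free: n0=0, n1=1, n2=0, n3=0, n4=1, n5=1, n6=1 → 1. Observed 0.
  n0 stuck-at-0: output 1 ✗
  n0 stuck-at-1: output 1 ✗
  n1 stuck-at-0: output 1 ✗
  n1 stuck-at-1: output 1 ✗
  n2 stuck-at-0: output 1 ✗
  n2 stuck-at-1: output 1 ✗
  n3 stuck-at-0: output 1 ✗
  n3 stuck-at-1: output 0 ✓
  n4 stuck-at-0: output 0 ✓
  n4 stuck-at-1: output 1 ✗
  n5 stuck-at-0: output 0 ✓
  n5 stuck-at-1: output 1 ✗
  n6 stuck-at-0: output 0 ✓
  n6 stuck-at-1: output 1 ✗
Consistent faults: {n3 stuck-at-1, n4 stuck-at-0, n5 stuck-at-0, n6 stuck-at-0} — 4 in all.

4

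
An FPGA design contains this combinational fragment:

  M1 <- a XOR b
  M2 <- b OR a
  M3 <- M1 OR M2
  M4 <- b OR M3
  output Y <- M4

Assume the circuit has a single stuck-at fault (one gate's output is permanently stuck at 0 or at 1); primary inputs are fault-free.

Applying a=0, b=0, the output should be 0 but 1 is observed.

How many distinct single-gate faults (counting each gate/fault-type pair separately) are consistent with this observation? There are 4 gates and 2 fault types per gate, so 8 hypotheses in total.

4

Fault-free: M1=0, M2=0, M3=0, M4=0 → 0. Observed 1.
  M1 stuck-at-0: output 0 ✗
  M1 stuck-at-1: output 1 ✓
  M2 stuck-at-0: output 0 ✗
  M2 stuck-at-1: output 1 ✓
  M3 stuck-at-0: output 0 ✗
  M3 stuck-at-1: output 1 ✓
  M4 stuck-at-0: output 0 ✗
  M4 stuck-at-1: output 1 ✓
Consistent faults: {M1 stuck-at-1, M2 stuck-at-1, M3 stuck-at-1, M4 stuck-at-1} — 4 in all.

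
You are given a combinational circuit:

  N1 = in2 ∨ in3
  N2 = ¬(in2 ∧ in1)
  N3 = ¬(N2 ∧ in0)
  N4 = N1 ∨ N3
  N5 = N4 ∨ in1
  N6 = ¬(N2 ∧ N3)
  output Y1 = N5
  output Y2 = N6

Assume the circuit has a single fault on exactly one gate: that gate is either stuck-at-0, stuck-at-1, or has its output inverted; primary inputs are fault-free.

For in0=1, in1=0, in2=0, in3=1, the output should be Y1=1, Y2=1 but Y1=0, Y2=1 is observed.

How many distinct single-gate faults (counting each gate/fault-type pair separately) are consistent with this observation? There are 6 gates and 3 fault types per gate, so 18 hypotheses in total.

6

Fault-free: N1=1, N2=1, N3=0, N4=1, N5=1, N6=1 → Y1=1, Y2=1. Observed Y1=0, Y2=1.
  N1: stuck-at-0, inverted output ✓; others ✗
  N2: none of the 3 fault types match ✗
  N3: none of the 3 fault types match ✗
  N4: stuck-at-0, inverted output ✓; others ✗
  N5: stuck-at-0, inverted output ✓; others ✗
  N6: none of the 3 fault types match ✗
Consistent faults: {N1 stuck-at-0, N1 inverted output, N4 stuck-at-0, N4 inverted output, N5 stuck-at-0, N5 inverted output} — 6 in all.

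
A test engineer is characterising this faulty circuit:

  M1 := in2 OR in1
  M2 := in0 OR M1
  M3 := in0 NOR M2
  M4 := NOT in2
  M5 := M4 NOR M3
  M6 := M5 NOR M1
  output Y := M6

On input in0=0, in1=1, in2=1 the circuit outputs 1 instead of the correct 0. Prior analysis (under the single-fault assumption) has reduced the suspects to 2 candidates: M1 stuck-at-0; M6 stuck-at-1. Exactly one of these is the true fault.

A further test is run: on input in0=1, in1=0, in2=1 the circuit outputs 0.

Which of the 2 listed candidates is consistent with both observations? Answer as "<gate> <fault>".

Evaluate each candidate on input in0=1, in1=0, in2=1:
  M1 stuck-at-0: M1=0 [stuck-at-0], M2=1, M3=0, M4=0, M5=1, M6=0 → 0 — matches
  M6 stuck-at-1: M1=1, M2=1, M3=0, M4=0, M5=1, M6=1 [stuck-at-1] → 1 — eliminated
Only M1 stuck-at-0 reproduces the observed 0.

M1 stuck-at-0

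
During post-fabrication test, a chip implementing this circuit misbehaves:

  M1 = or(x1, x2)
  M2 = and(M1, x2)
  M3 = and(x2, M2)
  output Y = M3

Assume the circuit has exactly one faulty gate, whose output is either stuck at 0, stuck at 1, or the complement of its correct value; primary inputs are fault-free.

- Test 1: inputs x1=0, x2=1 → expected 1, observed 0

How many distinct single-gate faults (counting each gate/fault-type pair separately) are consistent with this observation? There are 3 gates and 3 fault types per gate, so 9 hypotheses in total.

6

Fault-free: M1=1, M2=1, M3=1 → 1. Observed 0.
  M1 stuck-at-0: output 0 ✓
  M1 stuck-at-1: output 1 ✗
  M1 inverted output: output 0 ✓
  M2 stuck-at-0: output 0 ✓
  M2 stuck-at-1: output 1 ✗
  M2 inverted output: output 0 ✓
  M3 stuck-at-0: output 0 ✓
  M3 stuck-at-1: output 1 ✗
  M3 inverted output: output 0 ✓
Consistent faults: {M1 stuck-at-0, M1 inverted output, M2 stuck-at-0, M2 inverted output, M3 stuck-at-0, M3 inverted output} — 6 in all.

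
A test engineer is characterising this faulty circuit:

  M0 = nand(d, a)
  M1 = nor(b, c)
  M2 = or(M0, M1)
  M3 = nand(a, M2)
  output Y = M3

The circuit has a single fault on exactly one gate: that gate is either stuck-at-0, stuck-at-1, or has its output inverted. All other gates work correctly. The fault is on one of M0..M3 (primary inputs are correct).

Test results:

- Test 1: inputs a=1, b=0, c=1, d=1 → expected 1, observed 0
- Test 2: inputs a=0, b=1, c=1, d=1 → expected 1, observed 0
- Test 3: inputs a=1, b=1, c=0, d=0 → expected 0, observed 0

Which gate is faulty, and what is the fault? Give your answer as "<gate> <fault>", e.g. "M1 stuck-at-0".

M3 stuck-at-0

Fault-free values for test 1 (a=1, b=0, c=1, d=1): M0=0, M1=0, M2=0, M3=1, giving Y=1. Observed 0.
Test 1: faults giving observed 0 are {M0 stuck-at-1, M0 inverted output, M1 stuck-at-1, M1 inverted output, M2 stuck-at-1, M2 inverted output, M3 stuck-at-0, M3 inverted output}.
Test 2 (a=0, b=1, c=1, d=1): fault-free M0=1, M1=0, M2=1, M3=1 → 1; observed 0. Eliminates M0 stuck-at-1, M0 inverted output, M1 stuck-at-1, M1 inverted output, M2 stuck-at-1, M2 inverted output.
Test 3 (a=1, b=1, c=0, d=0): fault-free M0=1, M1=0, M2=1, M3=0 → 0; observed 0. Eliminates M3 inverted output.
Only M3 stuck-at-0 is consistent with every test.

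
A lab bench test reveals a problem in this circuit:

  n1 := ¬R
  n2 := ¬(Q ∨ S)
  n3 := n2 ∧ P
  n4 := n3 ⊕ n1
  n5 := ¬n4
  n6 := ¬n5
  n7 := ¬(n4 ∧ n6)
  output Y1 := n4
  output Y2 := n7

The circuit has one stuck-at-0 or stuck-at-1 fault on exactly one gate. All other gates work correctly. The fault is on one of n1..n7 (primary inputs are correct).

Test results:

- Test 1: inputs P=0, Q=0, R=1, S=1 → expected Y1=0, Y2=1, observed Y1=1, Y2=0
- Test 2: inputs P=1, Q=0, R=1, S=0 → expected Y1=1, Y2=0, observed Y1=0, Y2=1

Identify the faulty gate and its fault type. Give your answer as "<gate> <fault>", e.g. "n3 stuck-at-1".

n1 stuck-at-1

Fault-free values for test 1 (P=0, Q=0, R=1, S=1): n1=0, n2=0, n3=0, n4=0, n5=1, n6=0, n7=1, giving Y1=0, Y2=1. Observed Y1=1, Y2=0.
Test 1: faults giving observed Y1=1, Y2=0 are {n1 stuck-at-1, n3 stuck-at-1, n4 stuck-at-1}.
Test 2 (P=1, Q=0, R=1, S=0): fault-free n1=0, n2=1, n3=1, n4=1, n5=0, n6=1, n7=0 → Y1=1, Y2=0; observed Y1=0, Y2=1. Eliminates n3 stuck-at-1, n4 stuck-at-1.
Only n1 stuck-at-1 is consistent with every test.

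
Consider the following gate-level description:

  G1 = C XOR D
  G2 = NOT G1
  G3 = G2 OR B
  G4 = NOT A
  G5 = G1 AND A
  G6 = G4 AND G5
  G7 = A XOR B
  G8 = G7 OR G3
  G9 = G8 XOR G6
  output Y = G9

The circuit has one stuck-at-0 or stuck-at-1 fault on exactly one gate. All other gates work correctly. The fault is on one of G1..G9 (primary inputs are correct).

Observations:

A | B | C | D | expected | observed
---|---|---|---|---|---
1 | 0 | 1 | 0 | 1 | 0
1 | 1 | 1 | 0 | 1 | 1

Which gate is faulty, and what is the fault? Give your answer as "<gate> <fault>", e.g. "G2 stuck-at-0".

Fault-free values for test 1 (A=1, B=0, C=1, D=0): G1=1, G2=0, G3=0, G4=0, G5=1, G6=0, G7=1, G8=1, G9=1, giving Y=1. Observed 0.
Test 1: faults giving observed 0 are {G4 stuck-at-1, G6 stuck-at-1, G7 stuck-at-0, G8 stuck-at-0, G9 stuck-at-0}.
Test 2 (A=1, B=1, C=1, D=0): fault-free G1=1, G2=0, G3=1, G4=0, G5=1, G6=0, G7=0, G8=1, G9=1 → 1; observed 1. Eliminates G4 stuck-at-1, G6 stuck-at-1, G8 stuck-at-0, G9 stuck-at-0.
Only G7 stuck-at-0 is consistent with every test.

G7 stuck-at-0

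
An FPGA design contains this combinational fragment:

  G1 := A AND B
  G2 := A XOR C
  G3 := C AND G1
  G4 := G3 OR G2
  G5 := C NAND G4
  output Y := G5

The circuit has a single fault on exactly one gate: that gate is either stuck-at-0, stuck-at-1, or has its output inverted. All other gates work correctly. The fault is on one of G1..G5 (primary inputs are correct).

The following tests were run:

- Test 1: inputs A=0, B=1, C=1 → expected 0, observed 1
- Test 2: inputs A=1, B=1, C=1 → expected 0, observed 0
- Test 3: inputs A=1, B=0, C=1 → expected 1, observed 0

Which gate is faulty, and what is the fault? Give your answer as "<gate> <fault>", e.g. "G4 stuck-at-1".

Fault-free values for test 1 (A=0, B=1, C=1): G1=0, G2=1, G3=0, G4=1, G5=0, giving Y=0. Observed 1.
Test 1: faults giving observed 1 are {G2 stuck-at-0, G2 inverted output, G4 stuck-at-0, G4 inverted output, G5 stuck-at-1, G5 inverted output}.
Test 2 (A=1, B=1, C=1): fault-free G1=1, G2=0, G3=1, G4=1, G5=0 → 0; observed 0. Eliminates G4 stuck-at-0, G4 inverted output, G5 stuck-at-1, G5 inverted output.
Test 3 (A=1, B=0, C=1): fault-free G1=0, G2=0, G3=0, G4=0, G5=1 → 1; observed 0. Eliminates G2 stuck-at-0.
Only G2 inverted output is consistent with every test.

G2 inverted output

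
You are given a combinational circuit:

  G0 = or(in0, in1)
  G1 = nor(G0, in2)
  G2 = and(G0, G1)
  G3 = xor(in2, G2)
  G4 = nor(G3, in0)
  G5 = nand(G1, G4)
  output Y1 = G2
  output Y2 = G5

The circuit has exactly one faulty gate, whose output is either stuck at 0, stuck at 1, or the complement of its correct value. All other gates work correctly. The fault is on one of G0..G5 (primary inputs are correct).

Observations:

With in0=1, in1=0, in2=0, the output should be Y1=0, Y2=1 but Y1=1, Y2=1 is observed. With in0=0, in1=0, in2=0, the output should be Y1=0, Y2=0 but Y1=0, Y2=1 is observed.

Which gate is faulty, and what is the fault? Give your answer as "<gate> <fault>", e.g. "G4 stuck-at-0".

Fault-free values for test 1 (in0=1, in1=0, in2=0): G0=1, G1=0, G2=0, G3=0, G4=0, G5=1, giving Y1=0, Y2=1. Observed Y1=1, Y2=1.
Test 1: faults giving observed Y1=1, Y2=1 are {G1 stuck-at-1, G1 inverted output, G2 stuck-at-1, G2 inverted output}.
Test 2 (in0=0, in1=0, in2=0): fault-free G0=0, G1=1, G2=0, G3=0, G4=1, G5=0 → Y1=0, Y2=0; observed Y1=0, Y2=1. Eliminates G1 stuck-at-1, G2 stuck-at-1, G2 inverted output.
Only G1 inverted output is consistent with every test.

G1 inverted output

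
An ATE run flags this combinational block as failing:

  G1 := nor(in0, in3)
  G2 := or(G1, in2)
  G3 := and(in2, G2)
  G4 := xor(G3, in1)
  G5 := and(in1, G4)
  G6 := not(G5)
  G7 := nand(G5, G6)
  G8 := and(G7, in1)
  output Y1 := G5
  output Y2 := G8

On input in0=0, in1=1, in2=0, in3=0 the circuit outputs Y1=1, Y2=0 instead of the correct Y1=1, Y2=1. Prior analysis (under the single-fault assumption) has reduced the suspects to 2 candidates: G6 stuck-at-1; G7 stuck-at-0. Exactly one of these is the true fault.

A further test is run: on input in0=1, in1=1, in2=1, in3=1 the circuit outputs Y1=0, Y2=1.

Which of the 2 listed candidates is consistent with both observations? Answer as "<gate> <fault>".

Evaluate each candidate on input in0=1, in1=1, in2=1, in3=1:
  G6 stuck-at-1: G1=0, G2=1, G3=1, G4=0, G5=0, G6=1 [stuck-at-1], G7=1, G8=1 → Y1=0, Y2=1 — matches
  G7 stuck-at-0: G1=0, G2=1, G3=1, G4=0, G5=0, G6=1, G7=0 [stuck-at-0], G8=0 → Y1=0, Y2=0 — eliminated
Only G6 stuck-at-1 reproduces the observed Y1=0, Y2=1.

G6 stuck-at-1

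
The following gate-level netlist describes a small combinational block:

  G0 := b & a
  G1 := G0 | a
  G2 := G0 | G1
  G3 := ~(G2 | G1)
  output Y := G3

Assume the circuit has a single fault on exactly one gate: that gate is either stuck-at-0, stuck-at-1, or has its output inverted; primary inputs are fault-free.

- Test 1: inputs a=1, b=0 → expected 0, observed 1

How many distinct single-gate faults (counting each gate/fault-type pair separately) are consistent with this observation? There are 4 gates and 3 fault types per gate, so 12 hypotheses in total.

4

Fault-free: G0=0, G1=1, G2=1, G3=0 → 0. Observed 1.
  G0 stuck-at-0: output 0 ✗
  G0 stuck-at-1: output 0 ✗
  G0 inverted output: output 0 ✗
  G1 stuck-at-0: output 1 ✓
  G1 stuck-at-1: output 0 ✗
  G1 inverted output: output 1 ✓
  G2 stuck-at-0: output 0 ✗
  G2 stuck-at-1: output 0 ✗
  G2 inverted output: output 0 ✗
  G3 stuck-at-0: output 0 ✗
  G3 stuck-at-1: output 1 ✓
  G3 inverted output: output 1 ✓
Consistent faults: {G1 stuck-at-0, G1 inverted output, G3 stuck-at-1, G3 inverted output} — 4 in all.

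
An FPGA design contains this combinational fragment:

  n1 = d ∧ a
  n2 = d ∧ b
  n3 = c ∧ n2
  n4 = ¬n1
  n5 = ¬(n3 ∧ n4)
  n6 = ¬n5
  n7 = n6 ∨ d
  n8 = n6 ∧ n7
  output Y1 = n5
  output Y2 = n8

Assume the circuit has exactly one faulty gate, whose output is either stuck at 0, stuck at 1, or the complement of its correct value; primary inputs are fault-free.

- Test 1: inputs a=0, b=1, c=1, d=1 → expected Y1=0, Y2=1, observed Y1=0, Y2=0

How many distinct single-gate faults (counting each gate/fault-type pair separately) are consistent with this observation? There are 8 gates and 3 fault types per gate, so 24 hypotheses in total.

6

Fault-free: n1=0, n2=1, n3=1, n4=1, n5=0, n6=1, n7=1, n8=1 → Y1=0, Y2=1. Observed Y1=0, Y2=0.
  n1: none of the 3 fault types match ✗
  n2: none of the 3 fault types match ✗
  n3: none of the 3 fault types match ✗
  n4: none of the 3 fault types match ✗
  n5: none of the 3 fault types match ✗
  n6: stuck-at-0, inverted output ✓; others ✗
  n7: stuck-at-0, inverted output ✓; others ✗
  n8: stuck-at-0, inverted output ✓; others ✗
Consistent faults: {n6 stuck-at-0, n6 inverted output, n7 stuck-at-0, n7 inverted output, n8 stuck-at-0, n8 inverted output} — 6 in all.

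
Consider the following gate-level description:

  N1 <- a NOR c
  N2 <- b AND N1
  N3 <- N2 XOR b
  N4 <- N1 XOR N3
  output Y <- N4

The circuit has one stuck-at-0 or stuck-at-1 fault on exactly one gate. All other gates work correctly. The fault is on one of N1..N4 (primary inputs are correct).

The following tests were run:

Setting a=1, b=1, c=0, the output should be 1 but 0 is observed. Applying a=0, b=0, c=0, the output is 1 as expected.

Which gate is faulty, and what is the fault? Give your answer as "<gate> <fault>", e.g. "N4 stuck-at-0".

Fault-free values for test 1 (a=1, b=1, c=0): N1=0, N2=0, N3=1, N4=1, giving Y=1. Observed 0.
Test 1: faults giving observed 0 are {N2 stuck-at-1, N3 stuck-at-0, N4 stuck-at-0}.
Test 2 (a=0, b=0, c=0): fault-free N1=1, N2=0, N3=0, N4=1 → 1; observed 1. Eliminates N2 stuck-at-1, N4 stuck-at-0.
Only N3 stuck-at-0 is consistent with every test.

N3 stuck-at-0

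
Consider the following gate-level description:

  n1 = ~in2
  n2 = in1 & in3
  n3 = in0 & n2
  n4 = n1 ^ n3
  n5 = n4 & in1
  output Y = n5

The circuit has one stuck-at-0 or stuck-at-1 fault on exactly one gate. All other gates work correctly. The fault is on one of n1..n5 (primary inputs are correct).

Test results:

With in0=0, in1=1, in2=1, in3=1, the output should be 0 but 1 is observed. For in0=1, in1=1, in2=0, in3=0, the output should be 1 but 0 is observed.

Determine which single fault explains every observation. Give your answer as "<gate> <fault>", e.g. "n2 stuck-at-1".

Fault-free values for test 1 (in0=0, in1=1, in2=1, in3=1): n1=0, n2=1, n3=0, n4=0, n5=0, giving Y=0. Observed 1.
Test 1: faults giving observed 1 are {n1 stuck-at-1, n3 stuck-at-1, n4 stuck-at-1, n5 stuck-at-1}.
Test 2 (in0=1, in1=1, in2=0, in3=0): fault-free n1=1, n2=0, n3=0, n4=1, n5=1 → 1; observed 0. Eliminates n1 stuck-at-1, n4 stuck-at-1, n5 stuck-at-1.
Only n3 stuck-at-1 is consistent with every test.

n3 stuck-at-1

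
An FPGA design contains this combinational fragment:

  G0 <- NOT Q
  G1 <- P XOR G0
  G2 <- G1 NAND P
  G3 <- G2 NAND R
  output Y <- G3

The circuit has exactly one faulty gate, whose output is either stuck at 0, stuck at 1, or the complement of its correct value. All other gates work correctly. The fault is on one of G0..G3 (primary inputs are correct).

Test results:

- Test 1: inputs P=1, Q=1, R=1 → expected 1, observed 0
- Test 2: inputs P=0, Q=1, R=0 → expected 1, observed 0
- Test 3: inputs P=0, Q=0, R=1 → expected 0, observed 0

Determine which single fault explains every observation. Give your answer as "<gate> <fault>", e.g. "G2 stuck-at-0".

Fault-free values for test 1 (P=1, Q=1, R=1): G0=0, G1=1, G2=0, G3=1, giving Y=1. Observed 0.
Test 1: faults giving observed 0 are {G0 stuck-at-1, G0 inverted output, G1 stuck-at-0, G1 inverted output, G2 stuck-at-1, G2 inverted output, G3 stuck-at-0, G3 inverted output}.
Test 2 (P=0, Q=1, R=0): fault-free G0=0, G1=0, G2=1, G3=1 → 1; observed 0. Eliminates G0 stuck-at-1, G0 inverted output, G1 stuck-at-0, G1 inverted output, G2 stuck-at-1, G2 inverted output.
Test 3 (P=0, Q=0, R=1): fault-free G0=1, G1=1, G2=1, G3=0 → 0; observed 0. Eliminates G3 inverted output.
Only G3 stuck-at-0 is consistent with every test.

G3 stuck-at-0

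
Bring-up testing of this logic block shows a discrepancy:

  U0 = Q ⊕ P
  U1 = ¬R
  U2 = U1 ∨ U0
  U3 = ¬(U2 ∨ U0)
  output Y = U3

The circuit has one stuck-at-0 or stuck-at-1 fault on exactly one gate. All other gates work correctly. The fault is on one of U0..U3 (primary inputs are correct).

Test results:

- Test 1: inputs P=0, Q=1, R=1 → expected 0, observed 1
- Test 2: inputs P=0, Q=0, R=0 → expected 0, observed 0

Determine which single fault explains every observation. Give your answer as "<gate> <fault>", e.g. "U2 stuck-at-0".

Fault-free values for test 1 (P=0, Q=1, R=1): U0=1, U1=0, U2=1, U3=0, giving Y=0. Observed 1.
Test 1: faults giving observed 1 are {U0 stuck-at-0, U3 stuck-at-1}.
Test 2 (P=0, Q=0, R=0): fault-free U0=0, U1=1, U2=1, U3=0 → 0; observed 0. Eliminates U3 stuck-at-1.
Only U0 stuck-at-0 is consistent with every test.

U0 stuck-at-0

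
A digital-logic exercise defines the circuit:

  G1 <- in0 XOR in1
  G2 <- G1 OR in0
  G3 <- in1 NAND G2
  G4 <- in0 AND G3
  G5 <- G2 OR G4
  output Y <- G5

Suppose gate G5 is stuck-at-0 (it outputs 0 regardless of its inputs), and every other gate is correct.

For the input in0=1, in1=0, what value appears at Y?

Propagate with G5 forced: G1=1, G2=1, G3=1, G4=1, G5=0 [stuck-at-0].
So Y = 0. (Without the fault it would be 1.)

0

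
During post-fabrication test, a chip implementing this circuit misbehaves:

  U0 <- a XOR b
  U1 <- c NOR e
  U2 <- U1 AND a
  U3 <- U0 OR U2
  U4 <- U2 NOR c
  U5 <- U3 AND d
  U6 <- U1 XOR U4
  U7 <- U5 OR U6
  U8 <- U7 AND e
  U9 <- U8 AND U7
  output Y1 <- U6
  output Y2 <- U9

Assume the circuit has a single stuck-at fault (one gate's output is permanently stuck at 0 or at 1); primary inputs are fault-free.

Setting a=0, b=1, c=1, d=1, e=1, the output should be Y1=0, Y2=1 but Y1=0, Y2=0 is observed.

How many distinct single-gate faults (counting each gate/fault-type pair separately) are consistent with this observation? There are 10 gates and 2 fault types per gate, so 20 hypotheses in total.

Fault-free: U0=1, U1=0, U2=0, U3=1, U4=0, U5=1, U6=0, U7=1, U8=1, U9=1 → Y1=0, Y2=1. Observed Y1=0, Y2=0.
  U0: stuck-at-0 ✓; others ✗
  U1: none of the 2 fault types match ✗
  U2: none of the 2 fault types match ✗
  U3: stuck-at-0 ✓; others ✗
  U4: none of the 2 fault types match ✗
  U5: stuck-at-0 ✓; others ✗
  U6: none of the 2 fault types match ✗
  U7: stuck-at-0 ✓; others ✗
  U8: stuck-at-0 ✓; others ✗
  U9: stuck-at-0 ✓; others ✗
Consistent faults: {U0 stuck-at-0, U3 stuck-at-0, U5 stuck-at-0, U7 stuck-at-0, U8 stuck-at-0, U9 stuck-at-0} — 6 in all.

6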